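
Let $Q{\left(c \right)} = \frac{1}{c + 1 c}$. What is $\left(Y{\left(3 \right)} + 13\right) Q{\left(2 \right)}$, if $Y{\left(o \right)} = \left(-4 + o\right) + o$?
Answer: $\frac{15}{4} \approx 3.75$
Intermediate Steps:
$Y{\left(o \right)} = -4 + 2 o$
$Q{\left(c \right)} = \frac{1}{2 c}$ ($Q{\left(c \right)} = \frac{1}{c + c} = \frac{1}{2 c}$)
$\left(Y{\left(3 \right)} + 13\right) Q{\left(2 \right)} = \left(\left(-4 + 2 \cdot 3\right) + 13\right) \frac{1}{2 \cdot 2} = \left(\left(-4 + 6\right) + 13\right) \frac{1}{2} \cdot \frac{1}{2} = \left(2 + 13\right) \frac{1}{4} = 15 \cdot \frac{1}{4} = \frac{15}{4}$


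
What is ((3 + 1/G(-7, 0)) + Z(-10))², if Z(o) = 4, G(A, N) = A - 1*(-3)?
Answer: 729/16 ≈ 45.563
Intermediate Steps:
G(A, N) = 3 + A (G(A, N) = A + 3 = 3 + A)
((3 + 1/G(-7, 0)) + Z(-10))² = ((3 + 1/(3 - 7)) + 4)² = ((3 + 1/(-4)) + 4)² = ((3 - ¼) + 4)² = (11/4 + 4)² = (27/4)² = 729/16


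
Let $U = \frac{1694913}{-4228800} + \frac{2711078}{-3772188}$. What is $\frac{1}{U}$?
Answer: $- \frac{1329319051200}{1488178093837} \approx -0.89325$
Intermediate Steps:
$U = - \frac{1488178093837}{1329319051200}$ ($U = 1694913 \left(- \frac{1}{4228800}\right) + 2711078 \left(- \frac{1}{3772188}\right) = - \frac{564971}{1409600} - \frac{1355539}{1886094} = - \frac{1488178093837}{1329319051200} \approx -1.1195$)
$\frac{1}{U} = \frac{1}{- \frac{1488178093837}{1329319051200}} = - \frac{1329319051200}{1488178093837}$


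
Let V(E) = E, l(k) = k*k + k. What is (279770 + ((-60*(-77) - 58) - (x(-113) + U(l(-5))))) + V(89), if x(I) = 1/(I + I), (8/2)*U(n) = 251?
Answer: 128529931/452 ≈ 2.8436e+5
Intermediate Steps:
l(k) = k + k**2 (l(k) = k**2 + k = k + k**2)
U(n) = 251/4 (U(n) = (1/4)*251 = 251/4)
x(I) = 1/(2*I)
(279770 + ((-60*(-77) - 58) - (x(-113) + U(l(-5))))) + V(89) = (279770 + ((-60*(-77) - 58) - ((1/2)/(-113) + 251/4))) + 89 = (279770 + ((4620 - 58) - ((1/2)*(-1/113) + 251/4))) + 89 = (279770 + (4562 - (-1/226 + 251/4))) + 89 = (279770 + (4562 - 1*28361/452)) + 89 = (279770 + (4562 - 28361/452)) + 89 = (279770 + 2033663/452) + 89 = 128489703/452 + 89 = 128529931/452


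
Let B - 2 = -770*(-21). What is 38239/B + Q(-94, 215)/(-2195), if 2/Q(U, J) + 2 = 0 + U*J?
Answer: 424121567151/179369069620 ≈ 2.3645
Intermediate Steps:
Q(U, J) = 2/(-2 + J*U) (Q(U, J) = 2/(-2 + (0 + U*J)) = 2/(-2 + (0 + J*U)) = 2/(-2 + J*U))
B = 16172 (B = 2 - 770*(-21) = 2 + 16170 = 16172)
38239/B + Q(-94, 215)/(-2195) = 38239/16172 + (2/(-2 + 215*(-94)))/(-2195) = 38239*(1/16172) + (2/(-2 - 20210))*(-1/2195) = 38239/16172 + (2/(-20212))*(-1/2195) = 38239/16172 + (2*(-1/20212))*(-1/2195) = 38239/16172 - 1/10106*(-1/2195) = 38239/16172 + 1/22182670 = 424121567151/179369069620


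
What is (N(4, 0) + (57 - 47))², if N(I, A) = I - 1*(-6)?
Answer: 400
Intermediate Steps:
N(I, A) = 6 + I (N(I, A) = I + 6 = 6 + I)
(N(4, 0) + (57 - 47))² = ((6 + 4) + (57 - 47))² = (10 + 10)² = 20² = 400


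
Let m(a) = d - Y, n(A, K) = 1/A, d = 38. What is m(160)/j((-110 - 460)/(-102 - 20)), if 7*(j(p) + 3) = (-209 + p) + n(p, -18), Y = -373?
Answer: -50016645/3913604 ≈ -12.780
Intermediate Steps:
m(a) = 411 (m(a) = 38 - 1*(-373) = 38 + 373 = 411)
j(p) = -230/7 + p/7 + 1/(7*p) (j(p) = -3 + ((-209 + p) + 1/p)/7 = -3 + (-209 + p + 1/p)/7 = -3 + (-209/7 + p/7 + 1/(7*p)) = -230/7 + p/7 + 1/(7*p))
m(160)/j((-110 - 460)/(-102 - 20)) = 411/(((1 + ((-110 - 460)/(-102 - 20))*(-230 + (-110 - 460)/(-102 - 20)))/(7*(((-110 - 460)/(-102 - 20)))))) = 411/(((1 + (-570/(-122))*(-230 - 570/(-122)))/(7*((-570/(-122)))))) = 411/(((1 + (-570*(-1/122))*(-230 - 570*(-1/122)))/(7*((-570*(-1/122)))))) = 411/(((1 + 285*(-230 + 285/61)/61)/(7*(285/61)))) = 411/(((1/7)*(61/285)*(1 + (285/61)*(-13745/61)))) = 411/(((1/7)*(61/285)*(1 - 3917325/3721))) = 411/(((1/7)*(61/285)*(-3913604/3721))) = 411/(-3913604/121695) = 411*(-121695/3913604) = -50016645/3913604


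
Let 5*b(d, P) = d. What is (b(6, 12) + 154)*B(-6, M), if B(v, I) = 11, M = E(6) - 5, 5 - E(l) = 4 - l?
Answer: 8536/5 ≈ 1707.2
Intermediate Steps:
E(l) = 1 + l (E(l) = 5 - (4 - l) = 5 + (-4 + l) = 1 + l)
M = 2 (M = (1 + 6) - 5 = 7 - 5 = 2)
b(d, P) = d/5
(b(6, 12) + 154)*B(-6, M) = ((⅕)*6 + 154)*11 = (6/5 + 154)*11 = (776/5)*11 = 8536/5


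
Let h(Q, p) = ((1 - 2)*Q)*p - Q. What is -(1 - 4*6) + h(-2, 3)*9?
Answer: 95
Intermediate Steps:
h(Q, p) = -Q - Q*p (h(Q, p) = (-Q)*p - Q = -Q*p - Q = -Q - Q*p)
-(1 - 4*6) + h(-2, 3)*9 = -(1 - 4*6) - 1*(-2)*(1 + 3)*9 = -(1 - 24) - 1*(-2)*4*9 = -1*(-23) + 8*9 = 23 + 72 = 95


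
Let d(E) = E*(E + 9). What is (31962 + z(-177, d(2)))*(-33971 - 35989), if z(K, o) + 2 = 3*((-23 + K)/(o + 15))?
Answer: -82687123200/37 ≈ -2.2348e+9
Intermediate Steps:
d(E) = E*(9 + E)
z(K, o) = -2 + 3*(-23 + K)/(15 + o) (z(K, o) = -2 + 3*((-23 + K)/(o + 15)) = -2 + 3*((-23 + K)/(15 + o)) = -2 + 3*(-23 + K)/(15 + o))
(31962 + z(-177, d(2)))*(-33971 - 35989) = (31962 + (-99 - 4*(9 + 2) + 3*(-177))/(15 + 2*(9 + 2)))*(-33971 - 35989) = (31962 + (-99 - 4*11 - 531)/(15 + 2*11))*(-69960) = (31962 + (-99 - 2*22 - 531)/(15 + 22))*(-69960) = (31962 + (-99 - 44 - 531)/37)*(-69960) = (31962 + (1/37)*(-674))*(-69960) = (31962 - 674/37)*(-69960) = (1181920/37)*(-69960) = -82687123200/37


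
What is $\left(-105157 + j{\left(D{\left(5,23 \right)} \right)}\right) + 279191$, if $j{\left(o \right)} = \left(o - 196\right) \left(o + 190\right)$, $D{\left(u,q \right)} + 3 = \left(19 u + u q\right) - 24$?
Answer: $169185$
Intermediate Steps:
$D{\left(u,q \right)} = -27 + 19 u + q u$ ($D{\left(u,q \right)} = -3 - \left(24 - 19 u - u q\right) = -3 - \left(24 - 19 u - q u\right) = -3 + \left(-24 + 19 u + q u\right) = -27 + 19 u + q u$)
$j{\left(o \right)} = \left(-196 + o\right) \left(190 + o\right)$
$\left(-105157 + j{\left(D{\left(5,23 \right)} \right)}\right) + 279191 = \left(-105157 - \left(37240 - \left(-27 + 19 \cdot 5 + 23 \cdot 5\right)^{2} + 6 \left(-27 + 19 \cdot 5 + 23 \cdot 5\right)\right)\right) + 279191 = \left(-105157 - \left(37240 - \left(-27 + 95 + 115\right)^{2} + 6 \left(-27 + 95 + 115\right)\right)\right) + 279191 = \left(-105157 - \left(38338 - 33489\right)\right) + 279191 = \left(-105157 - 4849\right) + 279191 = -110006 + 279191 = 169185$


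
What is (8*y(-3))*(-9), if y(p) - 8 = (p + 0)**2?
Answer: -1224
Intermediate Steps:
y(p) = 8 + p**2 (y(p) = 8 + (p + 0)**2 = 8 + p**2)
(8*y(-3))*(-9) = (8*(8 + (-3)**2))*(-9) = (8*(8 + 9))*(-9) = (8*17)*(-9) = 136*(-9) = -1224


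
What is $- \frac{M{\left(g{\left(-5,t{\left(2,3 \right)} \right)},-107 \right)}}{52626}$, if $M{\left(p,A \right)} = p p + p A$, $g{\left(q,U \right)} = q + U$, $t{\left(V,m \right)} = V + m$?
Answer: $0$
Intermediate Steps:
$g{\left(q,U \right)} = U + q$
$M{\left(p,A \right)} = p^{2} + A p$
$- \frac{M{\left(g{\left(-5,t{\left(2,3 \right)} \right)},-107 \right)}}{52626} = - \frac{\left(\left(2 + 3\right) - 5\right) \left(-107 + \left(\left(2 + 3\right) - 5\right)\right)}{52626} = - \frac{\left(5 - 5\right) \left(-107 + \left(5 - 5\right)\right)}{52626} = - \frac{0 \left(-107 + 0\right)}{52626} = - \frac{0 \left(-107\right)}{52626} = - \frac{0}{52626} = \left(-1\right) 0 = 0$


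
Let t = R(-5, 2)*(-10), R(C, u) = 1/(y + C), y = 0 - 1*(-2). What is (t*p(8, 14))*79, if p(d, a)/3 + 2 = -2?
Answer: -3160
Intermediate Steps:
y = 2 (y = 0 + 2 = 2)
R(C, u) = 1/(2 + C)
p(d, a) = -12 (p(d, a) = -6 + 3*(-2) = -6 - 6 = -12)
t = 10/3 (t = -10/(2 - 5) = -10/(-3) = -1/3*(-10) = 10/3 ≈ 3.3333)
(t*p(8, 14))*79 = ((10/3)*(-12))*79 = -40*79 = -3160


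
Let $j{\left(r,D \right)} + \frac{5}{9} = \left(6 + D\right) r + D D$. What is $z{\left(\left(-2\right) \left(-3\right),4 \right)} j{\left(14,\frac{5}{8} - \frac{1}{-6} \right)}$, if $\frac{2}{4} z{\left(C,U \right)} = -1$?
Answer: $- \frac{54809}{288} \approx -190.31$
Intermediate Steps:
$z{\left(C,U \right)} = -2$ ($z{\left(C,U \right)} = 2 \left(-1\right) = -2$)
$j{\left(r,D \right)} = - \frac{5}{9} + D^{2} + r \left(6 + D\right)$ ($j{\left(r,D \right)} = - \frac{5}{9} + \left(\left(6 + D\right) r + D D\right) = - \frac{5}{9} + \left(r \left(6 + D\right) + D^{2}\right) = - \frac{5}{9} + \left(D^{2} + r \left(6 + D\right)\right) = - \frac{5}{9} + D^{2} + r \left(6 + D\right)$)
$z{\left(\left(-2\right) \left(-3\right),4 \right)} j{\left(14,\frac{5}{8} - \frac{1}{-6} \right)} = - 2 \left(- \frac{5}{9} + \left(\frac{5}{8} - \frac{1}{-6}\right)^{2} + 6 \cdot 14 + \left(\frac{5}{8} - \frac{1}{-6}\right) 14\right) = - 2 \left(- \frac{5}{9} + \left(5 \cdot \frac{1}{8} - - \frac{1}{6}\right)^{2} + 84 + \left(5 \cdot \frac{1}{8} - - \frac{1}{6}\right) 14\right) = - 2 \left(- \frac{5}{9} + \left(\frac{5}{8} + \frac{1}{6}\right)^{2} + 84 + \left(\frac{5}{8} + \frac{1}{6}\right) 14\right) = - 2 \left(- \frac{5}{9} + \left(\frac{19}{24}\right)^{2} + 84 + \frac{19}{24} \cdot 14\right) = - 2 \left(- \frac{5}{9} + \frac{361}{576} + 84 + \frac{133}{12}\right) = \left(-2\right) \frac{54809}{576} = - \frac{54809}{288}$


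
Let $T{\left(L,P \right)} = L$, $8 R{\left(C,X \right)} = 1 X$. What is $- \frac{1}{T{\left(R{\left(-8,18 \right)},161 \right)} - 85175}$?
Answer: $\frac{4}{340691} \approx 1.1741 \cdot 10^{-5}$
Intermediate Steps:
$R{\left(C,X \right)} = \frac{X}{8}$ ($R{\left(C,X \right)} = \frac{1 X}{8} = \frac{X}{8}$)
$- \frac{1}{T{\left(R{\left(-8,18 \right)},161 \right)} - 85175} = - \frac{1}{\frac{1}{8} \cdot 18 - 85175} = - \frac{1}{\frac{9}{4} - 85175} = - \frac{1}{- \frac{340691}{4}} = \left(-1\right) \left(- \frac{4}{340691}\right) = \frac{4}{340691}$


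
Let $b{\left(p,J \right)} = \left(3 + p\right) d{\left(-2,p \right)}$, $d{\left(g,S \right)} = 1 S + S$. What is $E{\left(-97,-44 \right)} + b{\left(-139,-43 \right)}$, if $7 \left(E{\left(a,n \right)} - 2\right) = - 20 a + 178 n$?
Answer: $\frac{258778}{7} \approx 36968.0$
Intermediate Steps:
$d{\left(g,S \right)} = 2 S$ ($d{\left(g,S \right)} = S + S = 2 S$)
$E{\left(a,n \right)} = 2 - \frac{20 a}{7} + \frac{178 n}{7}$ ($E{\left(a,n \right)} = 2 + \frac{- 20 a + 178 n}{7} = 2 - \left(- \frac{178 n}{7} + \frac{20 a}{7}\right) = 2 - \frac{20 a}{7} + \frac{178 n}{7}$)
$b{\left(p,J \right)} = 2 p \left(3 + p\right)$ ($b{\left(p,J \right)} = \left(3 + p\right) 2 p = 2 p \left(3 + p\right)$)
$E{\left(-97,-44 \right)} + b{\left(-139,-43 \right)} = \left(2 - - \frac{1940}{7} + \frac{178}{7} \left(-44\right)\right) + 2 \left(-139\right) \left(3 - 139\right) = \left(2 + \frac{1940}{7} - \frac{7832}{7}\right) + 2 \left(-139\right) \left(-136\right) = - \frac{5878}{7} + 37808 = \frac{258778}{7}$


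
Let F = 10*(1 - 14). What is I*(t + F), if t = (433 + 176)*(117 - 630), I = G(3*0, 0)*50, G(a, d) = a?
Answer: 0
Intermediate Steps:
F = -130 (F = 10*(-13) = -130)
I = 0 (I = (3*0)*50 = 0*50 = 0)
t = -312417 (t = 609*(-513) = -312417)
I*(t + F) = 0*(-312417 - 130) = 0*(-312547) = 0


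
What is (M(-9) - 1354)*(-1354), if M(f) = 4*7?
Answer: 1795404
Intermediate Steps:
M(f) = 28
(M(-9) - 1354)*(-1354) = (28 - 1354)*(-1354) = -1326*(-1354) = 1795404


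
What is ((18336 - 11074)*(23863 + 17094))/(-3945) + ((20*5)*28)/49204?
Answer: -3658680396434/48527445 ≈ -75394.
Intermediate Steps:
((18336 - 11074)*(23863 + 17094))/(-3945) + ((20*5)*28)/49204 = (7262*40957)*(-1/3945) + (100*28)*(1/49204) = 297429734*(-1/3945) + 2800*(1/49204) = -297429734/3945 + 700/12301 = -3658680396434/48527445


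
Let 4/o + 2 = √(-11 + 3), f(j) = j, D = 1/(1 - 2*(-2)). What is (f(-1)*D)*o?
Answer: 2/15 + 2*I*√2/15 ≈ 0.13333 + 0.18856*I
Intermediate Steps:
D = ⅕ (D = 1/(1 + 4) = 1/5 = ⅕ ≈ 0.20000)
o = 4/(-2 + 2*I*√2) (o = 4/(-2 + √(-11 + 3)) = 4/(-2 + √(-8)) = 4/(-2 + 2*I*√2) ≈ -0.66667 - 0.94281*I)
(f(-1)*D)*o = (-1*⅕)*(-⅔ - 2*I*√2/3) = -(-⅔ - 2*I*√2/3)/5 = 2/15 + 2*I*√2/15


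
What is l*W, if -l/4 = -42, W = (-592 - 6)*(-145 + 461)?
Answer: -31746624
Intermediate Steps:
W = -188968 (W = -598*316 = -188968)
l = 168 (l = -4*(-42) = 168)
l*W = 168*(-188968) = -31746624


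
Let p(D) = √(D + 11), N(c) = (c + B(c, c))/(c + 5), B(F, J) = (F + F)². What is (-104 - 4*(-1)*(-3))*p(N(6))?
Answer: -116*√2981/11 ≈ -575.77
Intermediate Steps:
B(F, J) = 4*F² (B(F, J) = (2*F)² = 4*F²)
N(c) = (c + 4*c²)/(5 + c) (N(c) = (c + 4*c²)/(c + 5) = (c + 4*c²)/(5 + c))
p(D) = √(11 + D)
(-104 - 4*(-1)*(-3))*p(N(6)) = (-104 - 4*(-1)*(-3))*√(11 + 6*(1 + 4*6)/(5 + 6)) = (-104 + 4*(-3))*√(11 + 6*(1 + 24)/11) = (-104 - 12)*√(11 + 6*(1/11)*25) = -116*√(11 + 150/11) = -116*√2981/11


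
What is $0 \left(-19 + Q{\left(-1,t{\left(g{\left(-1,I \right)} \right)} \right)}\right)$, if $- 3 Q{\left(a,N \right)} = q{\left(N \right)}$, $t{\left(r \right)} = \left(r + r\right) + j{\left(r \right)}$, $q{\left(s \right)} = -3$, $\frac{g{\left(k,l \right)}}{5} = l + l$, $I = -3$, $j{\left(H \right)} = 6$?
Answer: $0$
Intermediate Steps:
$g{\left(k,l \right)} = 10 l$ ($g{\left(k,l \right)} = 5 \left(l + l\right) = 5 \cdot 2 l = 10 l$)
$t{\left(r \right)} = 6 + 2 r$ ($t{\left(r \right)} = \left(r + r\right) + 6 = 2 r + 6 = 6 + 2 r$)
$Q{\left(a,N \right)} = 1$ ($Q{\left(a,N \right)} = \left(- \frac{1}{3}\right) \left(-3\right) = 1$)
$0 \left(-19 + Q{\left(-1,t{\left(g{\left(-1,I \right)} \right)} \right)}\right) = 0 \left(-19 + 1\right) = 0 \left(-18\right) = 0$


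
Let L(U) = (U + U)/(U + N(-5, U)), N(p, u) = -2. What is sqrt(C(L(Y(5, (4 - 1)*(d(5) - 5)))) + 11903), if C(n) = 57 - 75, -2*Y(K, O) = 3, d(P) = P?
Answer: sqrt(11885) ≈ 109.02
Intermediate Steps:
Y(K, O) = -3/2 (Y(K, O) = -1/2*3 = -3/2)
L(U) = 2*U/(-2 + U) (L(U) = (U + U)/(U - 2) = (2*U)/(-2 + U) = 2*U/(-2 + U))
C(n) = -18
sqrt(C(L(Y(5, (4 - 1)*(d(5) - 5)))) + 11903) = sqrt(-18 + 11903) = sqrt(11885)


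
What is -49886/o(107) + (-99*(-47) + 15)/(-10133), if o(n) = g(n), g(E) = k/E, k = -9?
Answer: 54087905654/91197 ≈ 5.9309e+5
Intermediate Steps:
g(E) = -9/E
o(n) = -9/n
-49886/o(107) + (-99*(-47) + 15)/(-10133) = -49886/((-9/107)) + (-99*(-47) + 15)/(-10133) = -49886/((-9*1/107)) + (4653 + 15)*(-1/10133) = -49886/(-9/107) + 4668*(-1/10133) = -49886*(-107/9) - 4668/10133 = 5337802/9 - 4668/10133 = 54087905654/91197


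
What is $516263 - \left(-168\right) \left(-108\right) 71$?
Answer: $-771961$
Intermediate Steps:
$516263 - \left(-168\right) \left(-108\right) 71 = 516263 - 18144 \cdot 71 = 516263 - 1288224 = -771961$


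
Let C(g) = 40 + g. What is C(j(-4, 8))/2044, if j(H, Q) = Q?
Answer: 12/511 ≈ 0.023483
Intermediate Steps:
C(j(-4, 8))/2044 = (40 + 8)/2044 = 48*(1/2044) = 12/511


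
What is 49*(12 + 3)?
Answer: 735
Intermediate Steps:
49*(12 + 3) = 49*15 = 735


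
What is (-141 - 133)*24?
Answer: -6576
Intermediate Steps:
(-141 - 133)*24 = -274*24 = -6576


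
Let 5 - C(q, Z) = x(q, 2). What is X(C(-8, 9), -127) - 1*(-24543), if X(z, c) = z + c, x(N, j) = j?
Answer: 24419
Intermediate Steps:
C(q, Z) = 3 (C(q, Z) = 5 - 1*2 = 5 - 2 = 3)
X(z, c) = c + z
X(C(-8, 9), -127) - 1*(-24543) = (-127 + 3) - 1*(-24543) = -124 + 24543 = 24419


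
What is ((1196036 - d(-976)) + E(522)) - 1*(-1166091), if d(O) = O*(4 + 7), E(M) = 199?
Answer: 2373062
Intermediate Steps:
d(O) = 11*O (d(O) = O*11 = 11*O)
((1196036 - d(-976)) + E(522)) - 1*(-1166091) = ((1196036 - 11*(-976)) + 199) - 1*(-1166091) = ((1196036 - 1*(-10736)) + 199) + 1166091 = ((1196036 + 10736) + 199) + 1166091 = (1206772 + 199) + 1166091 = 1206971 + 1166091 = 2373062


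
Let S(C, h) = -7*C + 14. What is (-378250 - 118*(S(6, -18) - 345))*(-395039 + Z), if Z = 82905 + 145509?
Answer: 55692073500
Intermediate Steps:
S(C, h) = 14 - 7*C
Z = 228414
(-378250 - 118*(S(6, -18) - 345))*(-395039 + Z) = (-378250 - 118*((14 - 7*6) - 345))*(-395039 + 228414) = (-378250 - 118*((14 - 42) - 345))*(-166625) = (-378250 - 118*(-28 - 345))*(-166625) = (-378250 - 118*(-373))*(-166625) = (-378250 + 44014)*(-166625) = -334236*(-166625) = 55692073500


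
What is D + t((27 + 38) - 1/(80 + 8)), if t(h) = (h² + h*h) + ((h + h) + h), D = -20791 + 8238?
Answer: -15143347/3872 ≈ -3911.0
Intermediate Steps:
D = -12553
t(h) = 2*h² + 3*h (t(h) = (h² + h²) + (2*h + h) = 2*h² + 3*h)
D + t((27 + 38) - 1/(80 + 8)) = -12553 + ((27 + 38) - 1/(80 + 8))*(3 + 2*((27 + 38) - 1/(80 + 8))) = -12553 + (65 - 1/88)*(3 + 2*(65 - 1/88)) = -12553 + 5719*(3 + 2*(5719/88))/88 = -12553 + 5719*(3 + 5719/44)/88 = -12553 + (5719/88)*(5851/44) = -12553 + 33461869/3872 = -15143347/3872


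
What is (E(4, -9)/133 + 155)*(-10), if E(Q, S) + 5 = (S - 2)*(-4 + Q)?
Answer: -206100/133 ≈ -1549.6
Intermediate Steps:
E(Q, S) = -5 + (-4 + Q)*(-2 + S) (E(Q, S) = -5 + (S - 2)*(-4 + Q) = -5 + (-2 + S)*(-4 + Q) = -5 + (-4 + Q)*(-2 + S))
(E(4, -9)/133 + 155)*(-10) = ((3 - 4*(-9) - 2*4 + 4*(-9))/133 + 155)*(-10) = ((3 + 36 - 8 - 36)*(1/133) + 155)*(-10) = (-5*1/133 + 155)*(-10) = (-5/133 + 155)*(-10) = (20610/133)*(-10) = -206100/133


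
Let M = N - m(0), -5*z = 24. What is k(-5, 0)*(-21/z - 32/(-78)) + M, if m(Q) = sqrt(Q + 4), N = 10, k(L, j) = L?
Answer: -4969/312 ≈ -15.926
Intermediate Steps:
z = -24/5 (z = -1/5*24 = -24/5 ≈ -4.8000)
m(Q) = sqrt(4 + Q)
M = 8 (M = 10 - sqrt(4 + 0) = 10 - sqrt(4) = 10 - 1*2 = 10 - 2 = 8)
k(-5, 0)*(-21/z - 32/(-78)) + M = -5*(-21/(-24/5) - 32/(-78)) + 8 = -5*(-21*(-5/24) - 32*(-1/78)) + 8 = -5*(35/8 + 16/39) + 8 = -5*1493/312 + 8 = -7465/312 + 8 = -4969/312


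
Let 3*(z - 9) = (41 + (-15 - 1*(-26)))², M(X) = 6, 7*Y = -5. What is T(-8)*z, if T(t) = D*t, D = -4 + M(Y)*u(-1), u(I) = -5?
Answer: 742832/3 ≈ 2.4761e+5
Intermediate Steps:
Y = -5/7 (Y = (⅐)*(-5) = -5/7 ≈ -0.71429)
D = -34 (D = -4 + 6*(-5) = -4 - 30 = -34)
T(t) = -34*t
z = 2731/3 (z = 9 + (41 + (-15 - 1*(-26)))²/3 = 9 + (41 + (-15 + 26))²/3 = 9 + (41 + 11)²/3 = 9 + (⅓)*52² = 9 + (⅓)*2704 = 9 + 2704/3 = 2731/3 ≈ 910.33)
T(-8)*z = -34*(-8)*(2731/3) = 272*(2731/3) = 742832/3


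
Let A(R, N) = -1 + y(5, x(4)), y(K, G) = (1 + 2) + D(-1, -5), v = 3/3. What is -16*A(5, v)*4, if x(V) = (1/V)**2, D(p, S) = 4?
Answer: -384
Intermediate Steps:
v = 1 (v = 3*(1/3) = 1)
x(V) = V**(-2) (x(V) = (1/V)**2 = V**(-2))
y(K, G) = 7 (y(K, G) = (1 + 2) + 4 = 3 + 4 = 7)
A(R, N) = 6 (A(R, N) = -1 + 7 = 6)
-16*A(5, v)*4 = -16*6*4 = -96*4 = -384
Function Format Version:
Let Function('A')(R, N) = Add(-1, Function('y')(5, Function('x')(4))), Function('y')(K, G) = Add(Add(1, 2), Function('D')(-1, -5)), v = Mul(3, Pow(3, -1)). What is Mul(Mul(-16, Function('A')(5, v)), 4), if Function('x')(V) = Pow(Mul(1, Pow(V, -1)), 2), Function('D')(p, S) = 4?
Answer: -384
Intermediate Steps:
v = 1 (v = Mul(3, Rational(1, 3)) = 1)
Function('x')(V) = Pow(V, -2) (Function('x')(V) = Pow(Pow(V, -1), 2) = Pow(V, -2))
Function('y')(K, G) = 7 (Function('y')(K, G) = Add(Add(1, 2), 4) = Add(3, 4) = 7)
Function('A')(R, N) = 6 (Function('A')(R, N) = Add(-1, 7) = 6)
Mul(Mul(-16, Function('A')(5, v)), 4) = Mul(Mul(-16, 6), 4) = Mul(-96, 4) = -384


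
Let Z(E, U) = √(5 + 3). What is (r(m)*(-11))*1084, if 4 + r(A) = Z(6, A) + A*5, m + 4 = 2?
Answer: 166936 - 23848*√2 ≈ 1.3321e+5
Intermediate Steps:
Z(E, U) = 2*√2 (Z(E, U) = √8 = 2*√2)
m = -2 (m = -4 + 2 = -2)
r(A) = -4 + 2*√2 + 5*A (r(A) = -4 + (2*√2 + A*5) = -4 + (2*√2 + 5*A) = -4 + 2*√2 + 5*A)
(r(m)*(-11))*1084 = ((-4 + 2*√2 + 5*(-2))*(-11))*1084 = ((-4 + 2*√2 - 10)*(-11))*1084 = ((-14 + 2*√2)*(-11))*1084 = (154 - 22*√2)*1084 = 166936 - 23848*√2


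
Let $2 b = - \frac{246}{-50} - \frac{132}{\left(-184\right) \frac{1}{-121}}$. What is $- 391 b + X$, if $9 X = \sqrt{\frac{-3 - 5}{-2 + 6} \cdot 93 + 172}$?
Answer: $\frac{1600839}{100} + \frac{i \sqrt{14}}{9} \approx 16008.0 + 0.41574 i$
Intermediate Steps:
$X = \frac{i \sqrt{14}}{9}$ ($X = \frac{\sqrt{\frac{-3 - 5}{-2 + 6} \cdot 93 + 172}}{9} = \frac{\sqrt{- \frac{8}{4} \cdot 93 + 172}}{9} = \frac{\sqrt{\left(-8\right) \frac{1}{4} \cdot 93 + 172}}{9} = \frac{\sqrt{\left(-2\right) 93 + 172}}{9} = \frac{\sqrt{-186 + 172}}{9} = \frac{\sqrt{-14}}{9} = \frac{i \sqrt{14}}{9} \approx 0.41574 i$)
$b = - \frac{94167}{2300}$ ($b = \frac{- \frac{246}{-50} - \frac{132}{\left(-184\right) \frac{1}{-121}}}{2} = \frac{\left(-246\right) \left(- \frac{1}{50}\right) - \frac{132}{\left(-184\right) \left(- \frac{1}{121}\right)}}{2} = \frac{\frac{123}{25} - \frac{132}{\frac{184}{121}}}{2} = \frac{\frac{123}{25} - \frac{3993}{46}}{2} = \frac{1}{2} \left(- \frac{94167}{1150}\right) = - \frac{94167}{2300} \approx -40.942$)
$- 391 b + X = \left(-391\right) \left(- \frac{94167}{2300}\right) + \frac{i \sqrt{14}}{9} = \frac{1600839}{100} + \frac{i \sqrt{14}}{9}$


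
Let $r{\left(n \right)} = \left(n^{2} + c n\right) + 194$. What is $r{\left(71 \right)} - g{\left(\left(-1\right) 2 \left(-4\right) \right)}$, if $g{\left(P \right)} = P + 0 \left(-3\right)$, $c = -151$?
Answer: $-5494$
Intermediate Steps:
$g{\left(P \right)} = P$ ($g{\left(P \right)} = P + 0 = P$)
$r{\left(n \right)} = 194 + n^{2} - 151 n$ ($r{\left(n \right)} = \left(n^{2} - 151 n\right) + 194 = 194 + n^{2} - 151 n$)
$r{\left(71 \right)} - g{\left(\left(-1\right) 2 \left(-4\right) \right)} = \left(194 + 71^{2} - 10721\right) - \left(-1\right) 2 \left(-4\right) = \left(194 + 5041 - 10721\right) - \left(-2\right) \left(-4\right) = -5486 - 8 = -5494$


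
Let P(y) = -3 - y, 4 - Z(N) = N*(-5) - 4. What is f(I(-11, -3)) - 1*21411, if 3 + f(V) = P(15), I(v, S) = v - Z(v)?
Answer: -21432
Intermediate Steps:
Z(N) = 8 + 5*N (Z(N) = 4 - (N*(-5) - 4) = 4 - (-5*N - 4) = 4 - (-4 - 5*N) = 4 + (4 + 5*N) = 8 + 5*N)
I(v, S) = -8 - 4*v (I(v, S) = v - (8 + 5*v) = v + (-8 - 5*v) = -8 - 4*v)
f(V) = -21 (f(V) = -3 + (-3 - 1*15) = -3 + (-3 - 15) = -3 - 18 = -21)
f(I(-11, -3)) - 1*21411 = -21 - 1*21411 = -21 - 21411 = -21432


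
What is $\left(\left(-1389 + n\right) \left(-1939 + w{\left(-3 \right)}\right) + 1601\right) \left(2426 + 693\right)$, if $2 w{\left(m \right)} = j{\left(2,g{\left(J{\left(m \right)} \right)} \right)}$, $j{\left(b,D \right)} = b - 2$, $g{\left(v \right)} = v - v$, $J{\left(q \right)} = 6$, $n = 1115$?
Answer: $1662074553$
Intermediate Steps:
$g{\left(v \right)} = 0$
$j{\left(b,D \right)} = -2 + b$ ($j{\left(b,D \right)} = b - 2 = -2 + b$)
$w{\left(m \right)} = 0$ ($w{\left(m \right)} = \frac{-2 + 2}{2} = \frac{1}{2} \cdot 0 = 0$)
$\left(\left(-1389 + n\right) \left(-1939 + w{\left(-3 \right)}\right) + 1601\right) \left(2426 + 693\right) = \left(\left(-1389 + 1115\right) \left(-1939 + 0\right) + 1601\right) \left(2426 + 693\right) = \left(\left(-274\right) \left(-1939\right) + 1601\right) 3119 = \left(531286 + 1601\right) 3119 = 532887 \cdot 3119 = 1662074553$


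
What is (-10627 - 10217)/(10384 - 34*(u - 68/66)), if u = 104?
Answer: -171963/56785 ≈ -3.0283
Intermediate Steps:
(-10627 - 10217)/(10384 - 34*(u - 68/66)) = (-10627 - 10217)/(10384 - 34*(104 - 68/66)) = -20844/(10384 - 34*(104 - 68*1/66)) = -20844/(10384 - 34*(104 - 34/33)) = -20844/(10384 - 34*3398/33) = -20844/(10384 - 115532/33) = -20844/227140/33 = -20844*33/227140 = -171963/56785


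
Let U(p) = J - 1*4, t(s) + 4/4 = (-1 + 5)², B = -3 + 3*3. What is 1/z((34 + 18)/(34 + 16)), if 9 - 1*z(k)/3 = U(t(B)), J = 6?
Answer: 1/21 ≈ 0.047619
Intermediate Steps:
B = 6 (B = -3 + 9 = 6)
t(s) = 15 (t(s) = -1 + (-1 + 5)² = -1 + 4² = -1 + 16 = 15)
U(p) = 2 (U(p) = 6 - 1*4 = 6 - 4 = 2)
z(k) = 21 (z(k) = 27 - 3*2 = 27 - 6 = 21)
1/z((34 + 18)/(34 + 16)) = 1/21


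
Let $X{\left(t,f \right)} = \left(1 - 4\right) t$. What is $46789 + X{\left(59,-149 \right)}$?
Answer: $46612$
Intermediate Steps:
$X{\left(t,f \right)} = - 3 t$
$46789 + X{\left(59,-149 \right)} = 46789 - 177 = 46612$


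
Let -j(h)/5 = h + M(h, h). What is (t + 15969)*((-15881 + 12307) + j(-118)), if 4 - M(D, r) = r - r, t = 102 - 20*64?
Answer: -44432164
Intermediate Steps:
t = -1178 (t = 102 - 1280 = -1178)
M(D, r) = 4 (M(D, r) = 4 - (r - r) = 4 - 1*0 = 4 + 0 = 4)
j(h) = -20 - 5*h (j(h) = -5*(h + 4) = -5*(4 + h) = -20 - 5*h)
(t + 15969)*((-15881 + 12307) + j(-118)) = (-1178 + 15969)*((-15881 + 12307) + (-20 - 5*(-118))) = 14791*(-3574 + (-20 + 590)) = 14791*(-3574 + 570) = 14791*(-3004) = -44432164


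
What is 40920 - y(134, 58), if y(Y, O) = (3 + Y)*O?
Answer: 32974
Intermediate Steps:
y(Y, O) = O*(3 + Y)
40920 - y(134, 58) = 40920 - 58*(3 + 134) = 40920 - 58*137 = 40920 - 1*7946 = 40920 - 7946 = 32974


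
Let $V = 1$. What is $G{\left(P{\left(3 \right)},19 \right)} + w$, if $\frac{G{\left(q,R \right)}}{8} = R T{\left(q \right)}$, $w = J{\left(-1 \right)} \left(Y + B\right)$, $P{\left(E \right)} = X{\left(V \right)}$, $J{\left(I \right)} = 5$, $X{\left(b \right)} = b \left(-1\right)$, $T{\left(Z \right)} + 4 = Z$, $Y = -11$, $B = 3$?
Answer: $-800$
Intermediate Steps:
$T{\left(Z \right)} = -4 + Z$
$X{\left(b \right)} = - b$
$P{\left(E \right)} = -1$ ($P{\left(E \right)} = \left(-1\right) 1 = -1$)
$w = -40$ ($w = 5 \left(-11 + 3\right) = 5 \left(-8\right) = -40$)
$G{\left(q,R \right)} = 8 R \left(-4 + q\right)$
$G{\left(P{\left(3 \right)},19 \right)} + w = 8 \cdot 19 \left(-4 - 1\right) - 40 = 8 \cdot 19 \left(-5\right) - 40 = -760 - 40 = -800$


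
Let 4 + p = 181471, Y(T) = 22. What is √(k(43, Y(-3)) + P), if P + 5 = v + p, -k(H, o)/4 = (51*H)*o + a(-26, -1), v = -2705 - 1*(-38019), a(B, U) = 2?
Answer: 2*√5946 ≈ 154.22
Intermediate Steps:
p = 181467 (p = -4 + 181471 = 181467)
v = 35314 (v = -2705 + 38019 = 35314)
k(H, o) = -8 - 204*H*o (k(H, o) = -4*((51*H)*o + 2) = -4*(51*H*o + 2) = -4*(2 + 51*H*o) = -8 - 204*H*o)
P = 216776 (P = -5 + (35314 + 181467) = -5 + 216781 = 216776)
√(k(43, Y(-3)) + P) = √((-8 - 204*43*22) + 216776) = √((-8 - 192984) + 216776) = √(-192992 + 216776) = √23784 = 2*√5946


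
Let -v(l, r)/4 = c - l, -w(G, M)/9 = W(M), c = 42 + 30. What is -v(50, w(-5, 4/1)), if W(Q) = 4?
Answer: 88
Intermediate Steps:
c = 72
w(G, M) = -36 (w(G, M) = -9*4 = -36)
v(l, r) = -288 + 4*l (v(l, r) = -4*(72 - l) = -288 + 4*l)
-v(50, w(-5, 4/1)) = -(-288 + 4*50) = -(-288 + 200) = -1*(-88) = 88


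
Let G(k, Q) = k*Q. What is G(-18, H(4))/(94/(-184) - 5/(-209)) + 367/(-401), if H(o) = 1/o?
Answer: 10420235/1251521 ≈ 8.3260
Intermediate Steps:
G(k, Q) = Q*k
G(-18, H(4))/(94/(-184) - 5/(-209)) + 367/(-401) = (-18/4)/(94/(-184) - 5/(-209)) + 367/(-401) = ((¼)*(-18))/(94*(-1/184) - 5*(-1/209)) + 367*(-1/401) = -9/(2*(-47/92 + 5/209)) - 367/401 = -9/(2*(-9363/19228)) - 367/401 = -9/2*(-19228/9363) - 367/401 = 28842/3121 - 367/401 = 10420235/1251521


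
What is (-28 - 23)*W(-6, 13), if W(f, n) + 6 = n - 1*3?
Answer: -204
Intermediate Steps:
W(f, n) = -9 + n (W(f, n) = -6 + (n - 1*3) = -6 + (n - 3) = -6 + (-3 + n) = -9 + n)
(-28 - 23)*W(-6, 13) = (-28 - 23)*(-9 + 13) = -51*4 = -204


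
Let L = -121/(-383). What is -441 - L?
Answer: -169024/383 ≈ -441.32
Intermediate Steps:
L = 121/383 (L = -121*(-1)/383 = -1*(-121/383) = 121/383 ≈ 0.31593)
-441 - L = -441 - 1*121/383 = -441 - 121/383 = -169024/383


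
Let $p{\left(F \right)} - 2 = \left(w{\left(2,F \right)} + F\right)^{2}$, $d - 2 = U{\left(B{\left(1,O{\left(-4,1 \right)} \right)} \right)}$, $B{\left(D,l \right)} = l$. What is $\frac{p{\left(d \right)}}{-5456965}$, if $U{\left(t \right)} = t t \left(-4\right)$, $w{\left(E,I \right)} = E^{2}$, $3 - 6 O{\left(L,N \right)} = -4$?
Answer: $- \frac{187}{442014165} \approx -4.2306 \cdot 10^{-7}$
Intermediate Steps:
$O{\left(L,N \right)} = \frac{7}{6}$ ($O{\left(L,N \right)} = \frac{1}{2} - - \frac{2}{3} = \frac{1}{2} + \frac{2}{3} = \frac{7}{6}$)
$U{\left(t \right)} = - 4 t^{2}$ ($U{\left(t \right)} = t^{2} \left(-4\right) = - 4 t^{2}$)
$d = - \frac{31}{9}$ ($d = 2 - 4 \left(\frac{7}{6}\right)^{2} = 2 - \frac{49}{9} = - \frac{31}{9} \approx -3.4444$)
$p{\left(F \right)} = 2 + \left(4 + F\right)^{2}$ ($p{\left(F \right)} = 2 + \left(2^{2} + F\right)^{2} = 2 + \left(4 + F\right)^{2}$)
$\frac{p{\left(d \right)}}{-5456965} = \frac{2 + \left(4 - \frac{31}{9}\right)^{2}}{-5456965} = \left(2 + \left(\frac{5}{9}\right)^{2}\right) \left(- \frac{1}{5456965}\right) = \left(2 + \frac{25}{81}\right) \left(- \frac{1}{5456965}\right) = \frac{187}{81} \left(- \frac{1}{5456965}\right) = - \frac{187}{442014165}$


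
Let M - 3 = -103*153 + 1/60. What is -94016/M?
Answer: 5640960/945359 ≈ 5.9670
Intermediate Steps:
M = -945359/60 (M = 3 + (-103*153 + 1/60) = 3 + (-15759 + 1/60) = 3 - 945539/60 = -945359/60 ≈ -15756.)
-94016/M = -94016/(-945359/60) = -94016*(-60/945359) = 5640960/945359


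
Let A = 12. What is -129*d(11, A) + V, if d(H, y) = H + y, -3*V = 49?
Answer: -8950/3 ≈ -2983.3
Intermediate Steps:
V = -49/3 (V = -⅓*49 = -49/3 ≈ -16.333)
-129*d(11, A) + V = -129*(11 + 12) - 49/3 = -129*23 - 49/3 = -2967 - 49/3 = -8950/3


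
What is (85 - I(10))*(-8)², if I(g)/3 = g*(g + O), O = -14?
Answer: 13120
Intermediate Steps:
I(g) = 3*g*(-14 + g) (I(g) = 3*(g*(g - 14)) = 3*(g*(-14 + g)) = 3*g*(-14 + g))
(85 - I(10))*(-8)² = (85 - 3*10*(-14 + 10))*(-8)² = (85 - 3*10*(-4))*64 = (85 - 1*(-120))*64 = (85 + 120)*64 = 205*64 = 13120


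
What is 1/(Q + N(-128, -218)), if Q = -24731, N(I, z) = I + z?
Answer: -1/25077 ≈ -3.9877e-5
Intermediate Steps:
1/(Q + N(-128, -218)) = 1/(-24731 + (-128 - 218)) = 1/(-24731 - 346) = 1/(-25077) = -1/25077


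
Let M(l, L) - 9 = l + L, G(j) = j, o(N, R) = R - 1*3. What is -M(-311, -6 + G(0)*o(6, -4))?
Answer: 308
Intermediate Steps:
o(N, R) = -3 + R (o(N, R) = R - 3 = -3 + R)
M(l, L) = 9 + L + l (M(l, L) = 9 + (l + L) = 9 + (L + l) = 9 + L + l)
-M(-311, -6 + G(0)*o(6, -4)) = -(9 + (-6 + 0*(-3 - 4)) - 311) = -(9 + (-6 + 0*(-7)) - 311) = -(9 + (-6 + 0) - 311) = -(9 - 6 - 311) = -1*(-308) = 308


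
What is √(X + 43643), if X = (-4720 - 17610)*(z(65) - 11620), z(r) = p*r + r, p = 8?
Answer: √246455193 ≈ 15699.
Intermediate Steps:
z(r) = 9*r (z(r) = 8*r + r = 9*r)
X = 246411550 (X = (-4720 - 17610)*(9*65 - 11620) = -22330*(585 - 11620) = -22330*(-11035) = 246411550)
√(X + 43643) = √(246411550 + 43643) = √246455193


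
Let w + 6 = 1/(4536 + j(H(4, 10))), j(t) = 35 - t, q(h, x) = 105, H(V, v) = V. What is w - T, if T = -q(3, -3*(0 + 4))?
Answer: 452134/4567 ≈ 99.000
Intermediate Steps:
T = -105 (T = -1*105 = -105)
w = -27401/4567 (w = -6 + 1/(4536 + (35 - 1*4)) = -6 + 1/(4536 + (35 - 4)) = -6 + 1/(4536 + 31) = -6 + 1/4567 = -27401/4567 ≈ -5.9998)
w - T = -27401/4567 - 1*(-105) = -27401/4567 + 105 = 452134/4567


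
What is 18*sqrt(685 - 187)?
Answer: 18*sqrt(498) ≈ 401.69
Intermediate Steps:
18*sqrt(685 - 187) = 18*sqrt(498)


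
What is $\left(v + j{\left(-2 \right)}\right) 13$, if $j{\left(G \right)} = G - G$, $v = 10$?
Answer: $130$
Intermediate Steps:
$j{\left(G \right)} = 0$
$\left(v + j{\left(-2 \right)}\right) 13 = \left(10 + 0\right) 13 = 10 \cdot 13 = 130$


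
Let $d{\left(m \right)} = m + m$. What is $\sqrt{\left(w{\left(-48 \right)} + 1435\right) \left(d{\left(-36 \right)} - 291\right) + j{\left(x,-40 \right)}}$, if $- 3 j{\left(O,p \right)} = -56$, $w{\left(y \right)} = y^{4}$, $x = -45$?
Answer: $\frac{i \sqrt{17347283049}}{3} \approx 43903.0 i$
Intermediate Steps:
$d{\left(m \right)} = 2 m$
$j{\left(O,p \right)} = \frac{56}{3}$ ($j{\left(O,p \right)} = \left(- \frac{1}{3}\right) \left(-56\right) = \frac{56}{3}$)
$\sqrt{\left(w{\left(-48 \right)} + 1435\right) \left(d{\left(-36 \right)} - 291\right) + j{\left(x,-40 \right)}} = \sqrt{\left(\left(-48\right)^{4} + 1435\right) \left(2 \left(-36\right) - 291\right) + \frac{56}{3}} = \sqrt{\left(5308416 + 1435\right) \left(-72 - 291\right) + \frac{56}{3}} = \sqrt{5309851 \left(-363\right) + \frac{56}{3}} = \sqrt{-1927475913 + \frac{56}{3}} = \sqrt{- \frac{5782427683}{3}} = \frac{i \sqrt{17347283049}}{3}$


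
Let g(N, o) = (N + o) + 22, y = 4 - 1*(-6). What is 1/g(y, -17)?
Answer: 1/15 ≈ 0.066667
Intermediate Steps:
y = 10 (y = 4 + 6 = 10)
g(N, o) = 22 + N + o
1/g(y, -17) = 1/(22 + 10 - 17) = 1/15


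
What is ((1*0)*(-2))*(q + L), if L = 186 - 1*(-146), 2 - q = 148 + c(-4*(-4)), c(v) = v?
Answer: 0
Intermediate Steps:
q = -162 (q = 2 - (148 - 4*(-4)) = 2 - (148 + 16) = 2 - 1*164 = 2 - 164 = -162)
L = 332 (L = 186 + 146 = 332)
((1*0)*(-2))*(q + L) = ((1*0)*(-2))*(-162 + 332) = (0*(-2))*170 = 0*170 = 0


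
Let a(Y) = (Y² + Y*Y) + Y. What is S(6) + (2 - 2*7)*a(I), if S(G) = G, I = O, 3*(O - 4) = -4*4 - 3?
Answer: -290/3 ≈ -96.667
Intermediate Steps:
O = -7/3 (O = 4 + (-4*4 - 3)/3 = 4 + (-16 - 3)/3 = 4 + (⅓)*(-19) = 4 - 19/3 = -7/3 ≈ -2.3333)
I = -7/3 ≈ -2.3333
a(Y) = Y + 2*Y² (a(Y) = (Y² + Y²) + Y = 2*Y² + Y = Y + 2*Y²)
S(6) + (2 - 2*7)*a(I) = 6 + (2 - 2*7)*(-7*(1 + 2*(-7/3))/3) = 6 + (2 - 14)*(-7*(1 - 14/3)/3) = 6 - (-28)*(-11)/3 = 6 - 12*77/9 = 6 - 308/3 = -290/3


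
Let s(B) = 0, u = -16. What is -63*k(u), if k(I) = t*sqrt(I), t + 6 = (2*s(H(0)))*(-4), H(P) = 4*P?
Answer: 1512*I ≈ 1512.0*I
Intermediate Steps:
t = -6 (t = -6 + (2*0)*(-4) = -6 + 0*(-4) = -6 + 0 = -6)
k(I) = -6*sqrt(I)
-63*k(u) = -(-378)*sqrt(-16) = -(-378)*4*I = -(-1512)*I = 1512*I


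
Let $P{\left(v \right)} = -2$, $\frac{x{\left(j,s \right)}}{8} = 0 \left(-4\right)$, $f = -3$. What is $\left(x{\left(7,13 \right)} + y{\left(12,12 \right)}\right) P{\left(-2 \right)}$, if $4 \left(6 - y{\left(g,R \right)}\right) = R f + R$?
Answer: $-24$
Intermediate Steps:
$x{\left(j,s \right)} = 0$ ($x{\left(j,s \right)} = 8 \cdot 0 \left(-4\right) = 8 \cdot 0 = 0$)
$y{\left(g,R \right)} = 6 + \frac{R}{2}$ ($y{\left(g,R \right)} = 6 - \frac{R \left(-3\right) + R}{4} = 6 - \frac{- 3 R + R}{4} = 6 - \frac{\left(-2\right) R}{4} = 6 + \frac{R}{2}$)
$\left(x{\left(7,13 \right)} + y{\left(12,12 \right)}\right) P{\left(-2 \right)} = \left(0 + \left(6 + \frac{1}{2} \cdot 12\right)\right) \left(-2\right) = \left(0 + \left(6 + 6\right)\right) \left(-2\right) = \left(0 + 12\right) \left(-2\right) = 12 \left(-2\right) = -24$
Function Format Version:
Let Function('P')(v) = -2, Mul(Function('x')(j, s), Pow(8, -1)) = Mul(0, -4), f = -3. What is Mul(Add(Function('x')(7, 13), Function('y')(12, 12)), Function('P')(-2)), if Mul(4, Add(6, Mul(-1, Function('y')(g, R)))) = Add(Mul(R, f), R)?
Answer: -24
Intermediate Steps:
Function('x')(j, s) = 0 (Function('x')(j, s) = Mul(8, Mul(0, -4)) = Mul(8, 0) = 0)
Function('y')(g, R) = Add(6, Mul(Rational(1, 2), R)) (Function('y')(g, R) = Add(6, Mul(Rational(-1, 4), Add(Mul(R, -3), R))) = Add(6, Mul(Rational(-1, 4), Add(Mul(-3, R), R))) = Add(6, Mul(Rational(-1, 4), Mul(-2, R))) = Add(6, Mul(Rational(1, 2), R)))
Mul(Add(Function('x')(7, 13), Function('y')(12, 12)), Function('P')(-2)) = Mul(Add(0, Add(6, Mul(Rational(1, 2), 12))), -2) = Mul(Add(0, Add(6, 6)), -2) = Mul(Add(0, 12), -2) = Mul(12, -2) = -24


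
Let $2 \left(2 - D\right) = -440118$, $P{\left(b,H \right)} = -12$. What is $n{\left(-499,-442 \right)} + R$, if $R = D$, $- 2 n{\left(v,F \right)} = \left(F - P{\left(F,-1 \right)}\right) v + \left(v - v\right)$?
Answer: $112776$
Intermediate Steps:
$D = 220061$ ($D = 2 - -220059 = 2 + 220059 = 220061$)
$n{\left(v,F \right)} = - \frac{v \left(12 + F\right)}{2}$ ($n{\left(v,F \right)} = - \frac{\left(F - -12\right) v + \left(v - v\right)}{2} = - \frac{\left(F + 12\right) v + 0}{2} = - \frac{\left(12 + F\right) v + 0}{2} = - \frac{v \left(12 + F\right) + 0}{2} = - \frac{v \left(12 + F\right)}{2}$)
$R = 220061$
$n{\left(-499,-442 \right)} + R = \left(- \frac{1}{2}\right) \left(-499\right) \left(12 - 442\right) + 220061 = \left(- \frac{1}{2}\right) \left(-499\right) \left(-430\right) + 220061 = -107285 + 220061 = 112776$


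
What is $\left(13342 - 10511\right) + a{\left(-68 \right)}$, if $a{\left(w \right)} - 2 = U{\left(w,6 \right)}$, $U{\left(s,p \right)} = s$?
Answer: $2765$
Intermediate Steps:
$a{\left(w \right)} = 2 + w$
$\left(13342 - 10511\right) + a{\left(-68 \right)} = \left(13342 - 10511\right) + \left(2 - 68\right) = 2831 - 66 = 2765$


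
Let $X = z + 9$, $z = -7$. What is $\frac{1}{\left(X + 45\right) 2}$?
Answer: $\frac{1}{94} \approx 0.010638$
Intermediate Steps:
$X = 2$ ($X = -7 + 9 = 2$)
$\frac{1}{\left(X + 45\right) 2} = \frac{1}{\left(2 + 45\right) 2} = \frac{1}{47 \cdot 2} = \frac{1}{94}$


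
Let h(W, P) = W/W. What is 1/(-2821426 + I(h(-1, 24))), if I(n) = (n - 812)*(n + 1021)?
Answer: -1/3650268 ≈ -2.7395e-7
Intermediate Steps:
h(W, P) = 1
I(n) = (-812 + n)*(1021 + n)
1/(-2821426 + I(h(-1, 24))) = 1/(-2821426 + (-829052 + 1**2 + 209*1)) = 1/(-2821426 + (-829052 + 1 + 209)) = 1/(-2821426 - 828842) = 1/(-3650268) = -1/3650268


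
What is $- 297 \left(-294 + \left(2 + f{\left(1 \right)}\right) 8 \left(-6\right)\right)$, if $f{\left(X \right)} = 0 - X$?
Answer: $101574$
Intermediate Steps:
$f{\left(X \right)} = - X$
$- 297 \left(-294 + \left(2 + f{\left(1 \right)}\right) 8 \left(-6\right)\right) = - 297 \left(-294 + \left(2 - 1\right) 8 \left(-6\right)\right) = - 297 \left(-294 + 1 \cdot 8 \left(-6\right)\right) = - 297 \left(-294 + 8 \left(-6\right)\right) = - 297 \left(-294 - 48\right) = \left(-297\right) \left(-342\right) = 101574$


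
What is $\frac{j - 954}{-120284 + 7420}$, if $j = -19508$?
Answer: $\frac{10231}{56432} \approx 0.1813$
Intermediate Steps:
$\frac{j - 954}{-120284 + 7420} = \frac{-19508 - 954}{-120284 + 7420} = - \frac{20462}{-112864} = \left(-20462\right) \left(- \frac{1}{112864}\right) = \frac{10231}{56432}$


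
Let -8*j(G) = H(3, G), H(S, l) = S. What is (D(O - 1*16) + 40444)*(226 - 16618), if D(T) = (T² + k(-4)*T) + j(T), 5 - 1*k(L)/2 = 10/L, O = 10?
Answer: -662066733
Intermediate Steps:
j(G) = -3/8 (j(G) = -⅛*3 = -3/8)
k(L) = 10 - 20/L
D(T) = -3/8 + T² + 15*T (D(T) = (T² + (10 - 20/(-4))*T) - 3/8 = (T² + (10 - 20*(-¼))*T) - 3/8 = (T² + (10 + 5)*T) - 3/8 = (T² + 15*T) - 3/8 = -3/8 + T² + 15*T)
(D(O - 1*16) + 40444)*(226 - 16618) = ((-3/8 + (10 - 1*16)² + 15*(10 - 1*16)) + 40444)*(226 - 16618) = ((-3/8 + (10 - 16)² + 15*(10 - 16)) + 40444)*(-16392) = ((-3/8 + (-6)² + 15*(-6)) + 40444)*(-16392) = ((-3/8 + 36 - 90) + 40444)*(-16392) = (-435/8 + 40444)*(-16392) = (323117/8)*(-16392) = -662066733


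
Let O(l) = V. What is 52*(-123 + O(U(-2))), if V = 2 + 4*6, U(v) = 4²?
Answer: -5044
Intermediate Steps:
U(v) = 16
V = 26 (V = 2 + 24 = 26)
O(l) = 26
52*(-123 + O(U(-2))) = 52*(-123 + 26) = 52*(-97) = -5044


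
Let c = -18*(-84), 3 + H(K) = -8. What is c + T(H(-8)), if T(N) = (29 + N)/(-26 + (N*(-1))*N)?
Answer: 74082/49 ≈ 1511.9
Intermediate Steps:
H(K) = -11 (H(K) = -3 - 8 = -11)
T(N) = (29 + N)/(-26 - N²) (T(N) = (29 + N)/(-26 + (-N)*N) = (29 + N)/(-26 - N²))
c = 1512
c + T(H(-8)) = 1512 + (-29 - 1*(-11))/(26 + (-11)²) = 1512 + (-29 + 11)/(26 + 121) = 1512 - 18/147 = 1512 + (1/147)*(-18) = 1512 - 6/49 = 74082/49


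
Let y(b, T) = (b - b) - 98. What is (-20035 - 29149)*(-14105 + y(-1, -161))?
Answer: 698560352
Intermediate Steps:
y(b, T) = -98 (y(b, T) = 0 - 98 = -98)
(-20035 - 29149)*(-14105 + y(-1, -161)) = (-20035 - 29149)*(-14105 - 98) = -49184*(-14203) = 698560352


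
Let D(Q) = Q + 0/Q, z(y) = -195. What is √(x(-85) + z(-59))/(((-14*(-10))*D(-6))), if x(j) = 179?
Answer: -I/210 ≈ -0.0047619*I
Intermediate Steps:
D(Q) = Q (D(Q) = Q + 0 = Q)
√(x(-85) + z(-59))/(((-14*(-10))*D(-6))) = √(179 - 195)/((-14*(-10)*(-6))) = √(-16)/((140*(-6))) = (4*I)/(-840) = (4*I)*(-1/840) = -I/210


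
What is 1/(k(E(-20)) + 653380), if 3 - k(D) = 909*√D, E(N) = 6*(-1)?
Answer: 653383/426914302375 + 909*I*√6/426914302375 ≈ 1.5305e-6 + 5.2155e-9*I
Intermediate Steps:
E(N) = -6
k(D) = 3 - 909*√D
1/(k(E(-20)) + 653380) = 1/((3 - 909*I*√6) + 653380) = 1/(653383 - 909*I*√6)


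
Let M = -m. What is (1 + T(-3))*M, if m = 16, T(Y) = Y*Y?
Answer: -160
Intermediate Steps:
T(Y) = Y²
M = -16 (M = -1*16 = -16)
(1 + T(-3))*M = (1 + (-3)²)*(-16) = (1 + 9)*(-16) = 10*(-16) = -160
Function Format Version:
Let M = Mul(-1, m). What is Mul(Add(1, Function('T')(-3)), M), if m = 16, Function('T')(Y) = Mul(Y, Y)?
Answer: -160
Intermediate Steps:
Function('T')(Y) = Pow(Y, 2)
M = -16 (M = Mul(-1, 16) = -16)
Mul(Add(1, Function('T')(-3)), M) = Mul(Add(1, Pow(-3, 2)), -16) = Mul(Add(1, 9), -16) = Mul(10, -16) = -160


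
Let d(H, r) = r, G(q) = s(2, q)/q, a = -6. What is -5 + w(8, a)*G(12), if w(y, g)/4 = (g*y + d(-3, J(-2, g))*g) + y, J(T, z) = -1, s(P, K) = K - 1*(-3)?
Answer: -175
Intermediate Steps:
s(P, K) = 3 + K (s(P, K) = K + 3 = 3 + K)
G(q) = (3 + q)/q
w(y, g) = -4*g + 4*y + 4*g*y (w(y, g) = 4*((g*y - g) + y) = 4*((-g + g*y) + y) = 4*(y - g + g*y) = -4*g + 4*y + 4*g*y)
-5 + w(8, a)*G(12) = -5 + (-4*(-6) + 4*8 + 4*(-6)*8)*((3 + 12)/12) = -5 + (24 + 32 - 192)*((1/12)*15) = -5 - 136*5/4 = -5 - 170 = -175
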